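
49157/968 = 49157/968 = 50.78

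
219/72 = 73/24 = 3.04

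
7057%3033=991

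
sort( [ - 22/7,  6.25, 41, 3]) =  [-22/7, 3, 6.25, 41 ]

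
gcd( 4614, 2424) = 6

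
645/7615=129/1523 = 0.08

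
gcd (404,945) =1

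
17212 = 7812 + 9400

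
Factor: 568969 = 167^1*3407^1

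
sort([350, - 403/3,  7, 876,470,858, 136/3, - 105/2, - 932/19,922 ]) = [ -403/3, - 105/2, - 932/19,7,136/3, 350 , 470  ,  858,876,922] 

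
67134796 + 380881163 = 448015959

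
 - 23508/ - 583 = 23508/583  =  40.32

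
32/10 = 16/5 = 3.20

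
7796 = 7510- - 286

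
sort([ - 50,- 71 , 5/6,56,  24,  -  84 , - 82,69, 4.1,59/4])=[ - 84,-82, - 71, - 50,5/6, 4.1,59/4,24,56,69]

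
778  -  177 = 601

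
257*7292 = 1874044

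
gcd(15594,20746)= 46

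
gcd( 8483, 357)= 17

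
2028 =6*338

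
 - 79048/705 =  - 79048/705 = -112.12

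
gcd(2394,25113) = 3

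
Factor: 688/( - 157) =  -2^4*43^1*157^ ( - 1 )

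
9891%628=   471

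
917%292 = 41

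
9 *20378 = 183402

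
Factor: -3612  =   - 2^2 * 3^1 *7^1*43^1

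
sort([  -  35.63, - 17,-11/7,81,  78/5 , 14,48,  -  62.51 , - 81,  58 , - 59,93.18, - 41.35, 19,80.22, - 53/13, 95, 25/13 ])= [ - 81,-62.51 , - 59,  -  41.35, - 35.63, - 17, - 53/13,-11/7,  25/13, 14, 78/5, 19,48, 58,  80.22, 81,93.18,95] 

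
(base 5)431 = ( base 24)4k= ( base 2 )1110100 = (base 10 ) 116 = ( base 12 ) 98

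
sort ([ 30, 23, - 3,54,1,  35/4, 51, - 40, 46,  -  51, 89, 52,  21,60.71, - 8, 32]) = [-51, - 40, - 8,  -  3,1,35/4,  21, 23, 30,  32,46, 51,52,  54, 60.71,89 ] 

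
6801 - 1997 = 4804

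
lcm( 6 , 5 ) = 30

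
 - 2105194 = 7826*(-269)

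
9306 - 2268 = 7038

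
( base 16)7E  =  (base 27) 4i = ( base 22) 5g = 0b1111110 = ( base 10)126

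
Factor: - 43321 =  - 43321^1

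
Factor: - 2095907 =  - 11^1*190537^1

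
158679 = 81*1959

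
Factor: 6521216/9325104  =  2^3*  3^(-1)*13^1* 131^ ( - 1) * 1483^( - 1)*3919^1 = 407576/582819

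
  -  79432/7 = -11348 + 4/7  =  -11347.43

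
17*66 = 1122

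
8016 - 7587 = 429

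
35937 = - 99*( - 363) 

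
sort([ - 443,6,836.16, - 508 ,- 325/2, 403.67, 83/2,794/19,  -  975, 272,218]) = [ - 975, - 508, - 443, - 325/2  ,  6,83/2, 794/19,218, 272,403.67, 836.16]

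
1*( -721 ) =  - 721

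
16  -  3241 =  - 3225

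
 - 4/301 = -4/301 = - 0.01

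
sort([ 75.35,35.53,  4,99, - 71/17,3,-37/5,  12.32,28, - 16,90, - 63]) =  [-63 ,  -  16, -37/5, - 71/17,3 , 4 , 12.32,28 , 35.53, 75.35,90,99]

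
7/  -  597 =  -1 + 590/597= - 0.01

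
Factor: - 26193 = - 3^1*8731^1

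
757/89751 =757/89751  =  0.01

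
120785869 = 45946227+74839642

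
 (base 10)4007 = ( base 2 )111110100111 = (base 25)6A7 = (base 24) 6MN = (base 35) 39h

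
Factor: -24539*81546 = -2001057294 = -2^1*3^1*53^1*463^1 *13591^1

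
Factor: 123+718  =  29^2 = 841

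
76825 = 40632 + 36193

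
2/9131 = 2/9131=0.00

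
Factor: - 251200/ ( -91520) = 2^ ( - 1)*5^1* 11^( - 1)*13^ ( - 1)*157^1=   785/286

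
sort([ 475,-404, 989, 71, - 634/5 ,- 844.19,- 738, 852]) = [-844.19 , - 738 ,-404,-634/5, 71, 475 , 852 , 989 ]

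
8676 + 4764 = 13440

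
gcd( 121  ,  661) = 1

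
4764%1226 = 1086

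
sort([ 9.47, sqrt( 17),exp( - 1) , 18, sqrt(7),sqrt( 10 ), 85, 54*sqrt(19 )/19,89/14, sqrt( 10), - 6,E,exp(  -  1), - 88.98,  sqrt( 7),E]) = [ - 88.98,-6,exp( - 1),exp( - 1 ),sqrt( 7),  sqrt( 7) , E, E, sqrt (10 ),  sqrt( 10),sqrt(17 ),89/14,9.47,54*sqrt ( 19 )/19,18 , 85]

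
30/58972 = 15/29486 = 0.00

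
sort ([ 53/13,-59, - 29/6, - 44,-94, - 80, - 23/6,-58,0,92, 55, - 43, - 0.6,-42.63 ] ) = [ - 94, - 80, - 59, - 58, - 44, - 43,-42.63, -29/6, - 23/6,-0.6,  0,53/13,55,92]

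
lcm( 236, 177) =708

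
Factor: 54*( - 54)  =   - 2916 = - 2^2*3^6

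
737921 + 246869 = 984790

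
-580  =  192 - 772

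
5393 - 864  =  4529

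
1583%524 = 11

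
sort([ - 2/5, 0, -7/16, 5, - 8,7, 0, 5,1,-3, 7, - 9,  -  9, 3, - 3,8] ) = [-9, - 9, - 8, - 3,  -  3, - 7/16,  -  2/5,0,0,1,  3, 5  ,  5,7, 7, 8 ] 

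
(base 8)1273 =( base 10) 699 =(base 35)jy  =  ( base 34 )kj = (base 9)856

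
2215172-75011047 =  - 72795875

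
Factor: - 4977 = -3^2*7^1*79^1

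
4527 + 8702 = 13229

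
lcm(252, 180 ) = 1260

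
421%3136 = 421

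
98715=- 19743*( - 5 ) 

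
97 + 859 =956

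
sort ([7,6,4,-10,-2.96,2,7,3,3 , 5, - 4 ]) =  [ - 10, - 4 ,  -  2.96,2, 3,3,4,5 , 6,7,7]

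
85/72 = 85/72 = 1.18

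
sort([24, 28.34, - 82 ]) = [ - 82,24,28.34]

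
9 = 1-  -  8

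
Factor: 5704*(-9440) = -53845760 = - 2^8*5^1*23^1 * 31^1 * 59^1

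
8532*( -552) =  - 4709664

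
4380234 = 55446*79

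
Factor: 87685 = 5^1 * 13^1* 19^1*71^1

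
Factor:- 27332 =- 2^2*6833^1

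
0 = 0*81052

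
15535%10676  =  4859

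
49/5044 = 49/5044 =0.01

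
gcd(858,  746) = 2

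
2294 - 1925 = 369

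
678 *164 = 111192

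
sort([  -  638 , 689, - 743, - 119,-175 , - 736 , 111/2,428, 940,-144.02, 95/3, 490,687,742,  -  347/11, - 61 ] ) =[  -  743, - 736,-638, - 175,-144.02, - 119,  -  61 ,- 347/11,95/3, 111/2, 428, 490,687, 689, 742, 940 ] 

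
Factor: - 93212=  -2^2*7^1*3329^1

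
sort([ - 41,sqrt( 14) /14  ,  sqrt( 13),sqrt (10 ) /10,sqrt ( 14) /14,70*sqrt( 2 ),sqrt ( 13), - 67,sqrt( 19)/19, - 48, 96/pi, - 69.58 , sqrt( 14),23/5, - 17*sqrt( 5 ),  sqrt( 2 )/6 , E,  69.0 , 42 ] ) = [ - 69.58, - 67, - 48,-41,  -  17*sqrt( 5 ),sqrt( 19)/19, sqrt ( 2)/6,sqrt(14)/14,sqrt( 14 ) /14,  sqrt(10)/10,E,sqrt(13),  sqrt( 13 ),sqrt (14) , 23/5,96/pi, 42,  69.0, 70*sqrt (2)]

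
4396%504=364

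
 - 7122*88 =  - 626736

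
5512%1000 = 512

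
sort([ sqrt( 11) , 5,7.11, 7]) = [sqrt(11 ), 5, 7, 7.11]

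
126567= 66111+60456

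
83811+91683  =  175494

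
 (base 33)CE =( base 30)DK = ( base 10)410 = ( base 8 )632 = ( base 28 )ei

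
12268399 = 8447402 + 3820997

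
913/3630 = 83/330 = 0.25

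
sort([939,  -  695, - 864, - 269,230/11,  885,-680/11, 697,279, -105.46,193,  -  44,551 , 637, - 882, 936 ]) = [-882, - 864, - 695, - 269, - 105.46, - 680/11, - 44, 230/11,193,279  ,  551,  637,697,  885, 936,939 ]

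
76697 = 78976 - 2279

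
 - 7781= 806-8587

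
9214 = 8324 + 890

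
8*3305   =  26440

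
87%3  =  0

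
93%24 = 21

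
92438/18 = 46219/9 = 5135.44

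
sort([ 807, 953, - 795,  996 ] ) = [ - 795, 807, 953 , 996 ] 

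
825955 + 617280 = 1443235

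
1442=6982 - 5540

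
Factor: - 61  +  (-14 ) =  - 3^1*5^2 = - 75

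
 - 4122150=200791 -4322941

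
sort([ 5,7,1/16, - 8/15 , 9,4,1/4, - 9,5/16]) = [ - 9,-8/15, 1/16,1/4, 5/16,4 , 5 , 7,9] 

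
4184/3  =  4184/3 = 1394.67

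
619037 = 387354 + 231683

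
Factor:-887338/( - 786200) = 443669/393100 = 2^(-2)*5^ ( - 2)*19^2*1229^1*3931^(  -  1)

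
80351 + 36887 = 117238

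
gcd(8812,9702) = 2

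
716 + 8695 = 9411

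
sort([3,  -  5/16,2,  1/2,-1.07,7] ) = [ - 1.07, - 5/16,1/2, 2, 3,7]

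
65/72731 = 65/72731 = 0.00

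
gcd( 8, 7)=1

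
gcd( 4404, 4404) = 4404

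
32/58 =16/29= 0.55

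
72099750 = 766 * 94125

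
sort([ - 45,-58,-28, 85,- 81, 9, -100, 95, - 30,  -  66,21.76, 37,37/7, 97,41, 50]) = [ - 100, -81, - 66, - 58,-45,- 30, - 28,37/7,9, 21.76,37,41, 50,  85, 95, 97]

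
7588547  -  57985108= - 50396561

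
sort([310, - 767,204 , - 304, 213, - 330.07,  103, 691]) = [ - 767 , - 330.07,-304,103, 204, 213, 310, 691]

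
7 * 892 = 6244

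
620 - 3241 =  - 2621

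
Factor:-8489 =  - 13^1*653^1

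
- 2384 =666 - 3050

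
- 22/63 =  - 22/63 = - 0.35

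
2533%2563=2533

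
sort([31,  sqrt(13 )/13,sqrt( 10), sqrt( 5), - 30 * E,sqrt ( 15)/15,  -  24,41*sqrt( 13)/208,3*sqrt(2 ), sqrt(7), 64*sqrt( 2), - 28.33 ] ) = [ - 30*E,  -  28.33, - 24, sqrt(15)/15,sqrt(13)/13,  41*sqrt( 13 )/208, sqrt ( 5 ), sqrt( 7),sqrt( 10), 3*sqrt(2), 31, 64*sqrt (2)]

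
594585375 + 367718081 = 962303456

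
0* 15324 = 0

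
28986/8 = 3623 + 1/4 =3623.25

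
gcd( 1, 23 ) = 1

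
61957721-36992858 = 24964863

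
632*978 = 618096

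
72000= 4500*16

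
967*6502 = 6287434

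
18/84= 3/14 = 0.21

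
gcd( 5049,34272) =153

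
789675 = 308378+481297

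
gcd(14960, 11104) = 16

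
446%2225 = 446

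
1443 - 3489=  - 2046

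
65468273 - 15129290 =50338983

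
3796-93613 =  - 89817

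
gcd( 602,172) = 86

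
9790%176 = 110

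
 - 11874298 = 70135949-82010247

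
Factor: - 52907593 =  - 52907593^1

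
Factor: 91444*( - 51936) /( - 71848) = 2^4*3^1*7^( - 1 )*541^1*1283^( - 1)*22861^1 = 593654448/8981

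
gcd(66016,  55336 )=8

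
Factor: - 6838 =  - 2^1*13^1*263^1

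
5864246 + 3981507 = 9845753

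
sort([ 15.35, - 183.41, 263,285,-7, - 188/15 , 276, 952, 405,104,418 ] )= [ - 183.41, - 188/15, - 7,15.35,  104, 263, 276, 285, 405,418, 952]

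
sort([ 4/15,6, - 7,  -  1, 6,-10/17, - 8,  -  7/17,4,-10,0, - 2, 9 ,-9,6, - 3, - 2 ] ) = [ - 10, - 9, - 8, - 7,  -  3, - 2, - 2,-1,- 10/17, - 7/17,0, 4/15, 4,6, 6,6, 9 ] 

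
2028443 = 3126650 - 1098207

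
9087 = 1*9087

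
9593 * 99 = 949707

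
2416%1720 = 696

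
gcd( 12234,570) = 6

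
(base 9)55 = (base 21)28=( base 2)110010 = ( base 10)50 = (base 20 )2a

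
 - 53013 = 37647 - 90660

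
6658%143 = 80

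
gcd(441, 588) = 147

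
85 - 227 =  - 142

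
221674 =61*3634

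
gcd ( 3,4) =1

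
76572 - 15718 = 60854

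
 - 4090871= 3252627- 7343498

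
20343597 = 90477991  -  70134394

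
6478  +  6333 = 12811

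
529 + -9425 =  - 8896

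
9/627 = 3/209 = 0.01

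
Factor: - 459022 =- 2^1 * 37^1*6203^1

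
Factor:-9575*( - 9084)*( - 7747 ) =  - 2^2*3^1*5^2*61^1*127^1*383^1*757^1 = - 673828637100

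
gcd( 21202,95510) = 2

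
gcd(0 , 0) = 0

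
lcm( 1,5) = 5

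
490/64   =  7 + 21/32 = 7.66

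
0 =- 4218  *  0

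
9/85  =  9/85 = 0.11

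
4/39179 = 4/39179=0.00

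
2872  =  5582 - 2710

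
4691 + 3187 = 7878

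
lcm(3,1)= 3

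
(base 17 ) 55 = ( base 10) 90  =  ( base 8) 132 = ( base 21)46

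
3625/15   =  725/3 = 241.67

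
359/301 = 359/301 =1.19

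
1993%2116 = 1993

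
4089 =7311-3222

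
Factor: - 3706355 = - 5^1 *191^1*3881^1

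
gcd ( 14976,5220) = 36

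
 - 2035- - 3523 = 1488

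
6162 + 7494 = 13656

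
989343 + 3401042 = 4390385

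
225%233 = 225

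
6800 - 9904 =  - 3104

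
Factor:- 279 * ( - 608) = 169632 =2^5*3^2*19^1  *31^1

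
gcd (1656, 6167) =1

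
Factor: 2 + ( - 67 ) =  - 65  =  -  5^1*13^1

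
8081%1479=686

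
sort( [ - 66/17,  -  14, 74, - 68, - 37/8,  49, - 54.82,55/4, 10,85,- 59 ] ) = [ - 68, - 59, -54.82 , - 14, - 37/8, - 66/17, 10,55/4,49, 74, 85] 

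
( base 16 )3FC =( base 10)1020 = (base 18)32c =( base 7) 2655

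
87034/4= 21758 + 1/2=21758.50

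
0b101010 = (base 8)52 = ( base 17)28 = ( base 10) 42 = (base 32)1A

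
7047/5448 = 1 + 533/1816= 1.29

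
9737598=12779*762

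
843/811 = 843/811  =  1.04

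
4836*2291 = 11079276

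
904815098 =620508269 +284306829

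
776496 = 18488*42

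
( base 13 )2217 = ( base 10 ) 4752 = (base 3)20112000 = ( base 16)1290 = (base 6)34000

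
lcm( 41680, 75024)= 375120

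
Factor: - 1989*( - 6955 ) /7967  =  3^2 * 5^1*13^2*17^1*31^( -1) * 107^1*257^( - 1) = 13833495/7967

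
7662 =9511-1849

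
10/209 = 10/209=0.05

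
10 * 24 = 240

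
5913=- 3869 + 9782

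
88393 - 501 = 87892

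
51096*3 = 153288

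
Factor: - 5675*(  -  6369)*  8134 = 293995906050 = 2^1*3^1*5^2*7^2*  11^1*83^1 * 193^1*227^1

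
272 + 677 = 949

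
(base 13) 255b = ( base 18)G75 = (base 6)40335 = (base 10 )5315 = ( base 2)1010011000011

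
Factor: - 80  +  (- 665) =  - 745= -5^1*149^1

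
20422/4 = 10211/2 = 5105.50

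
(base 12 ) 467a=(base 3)101210111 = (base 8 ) 17276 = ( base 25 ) CEK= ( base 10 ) 7870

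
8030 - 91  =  7939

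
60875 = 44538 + 16337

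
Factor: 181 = 181^1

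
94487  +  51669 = 146156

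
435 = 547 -112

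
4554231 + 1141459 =5695690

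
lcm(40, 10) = 40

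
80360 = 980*82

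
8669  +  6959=15628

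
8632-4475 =4157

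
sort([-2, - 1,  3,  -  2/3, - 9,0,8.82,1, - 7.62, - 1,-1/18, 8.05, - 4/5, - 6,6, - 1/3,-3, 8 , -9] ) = [-9, - 9 , - 7.62, - 6,-3, - 2, - 1, - 1, - 4/5 , - 2/3, - 1/3, - 1/18,0,1 , 3,  6,8,8.05, 8.82] 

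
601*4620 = 2776620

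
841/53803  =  841/53803 = 0.02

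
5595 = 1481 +4114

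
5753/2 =5753/2 = 2876.50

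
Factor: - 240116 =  - 2^2*60029^1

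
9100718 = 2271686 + 6829032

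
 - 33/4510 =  - 1 + 407/410 = -0.01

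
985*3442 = 3390370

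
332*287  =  95284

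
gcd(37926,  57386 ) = 14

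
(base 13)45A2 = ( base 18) 1c29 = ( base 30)APF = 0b10011000100101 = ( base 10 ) 9765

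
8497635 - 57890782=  - 49393147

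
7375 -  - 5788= 13163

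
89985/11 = 8180 +5/11 = 8180.45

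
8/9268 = 2/2317  =  0.00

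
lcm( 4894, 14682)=14682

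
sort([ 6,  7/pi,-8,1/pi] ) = [ - 8,1/pi, 7/pi , 6]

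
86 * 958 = 82388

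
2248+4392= 6640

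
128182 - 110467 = 17715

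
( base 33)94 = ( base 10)301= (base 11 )254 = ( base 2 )100101101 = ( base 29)AB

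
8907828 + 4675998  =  13583826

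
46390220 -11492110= 34898110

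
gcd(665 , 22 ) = 1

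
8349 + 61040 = 69389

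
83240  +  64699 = 147939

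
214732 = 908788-694056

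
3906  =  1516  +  2390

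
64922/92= 32461/46 = 705.67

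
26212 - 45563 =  - 19351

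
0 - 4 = - 4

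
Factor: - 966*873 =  - 2^1*3^3*7^1*23^1*97^1  =  - 843318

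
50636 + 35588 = 86224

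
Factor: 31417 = 89^1*353^1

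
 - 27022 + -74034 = -101056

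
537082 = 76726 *7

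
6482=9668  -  3186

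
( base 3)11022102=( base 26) 4gn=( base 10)3143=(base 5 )100033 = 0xc47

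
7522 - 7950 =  - 428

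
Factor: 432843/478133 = 3^1 * 223^1*739^( - 1 )=669/739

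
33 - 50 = -17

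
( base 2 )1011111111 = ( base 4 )23333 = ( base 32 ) nv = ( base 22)1CJ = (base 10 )767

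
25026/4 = 6256 + 1/2 = 6256.50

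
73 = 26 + 47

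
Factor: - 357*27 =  - 3^4 * 7^1*17^1 = - 9639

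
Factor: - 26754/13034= - 39/19  =  - 3^1*13^1 * 19^( - 1)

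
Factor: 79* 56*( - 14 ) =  - 2^4*7^2*79^1 =- 61936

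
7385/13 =7385/13 =568.08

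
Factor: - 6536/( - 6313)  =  2^3*19^1*43^1*59^( - 1 )*107^( - 1 ) 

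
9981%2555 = 2316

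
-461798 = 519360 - 981158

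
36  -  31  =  5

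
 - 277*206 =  - 57062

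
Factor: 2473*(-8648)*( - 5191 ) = 111017342264 =2^3*23^1*29^1*47^1*179^1*2473^1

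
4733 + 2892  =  7625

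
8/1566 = 4/783 = 0.01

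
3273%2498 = 775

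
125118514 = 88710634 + 36407880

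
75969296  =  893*85072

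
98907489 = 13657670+85249819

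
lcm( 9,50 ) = 450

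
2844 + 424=3268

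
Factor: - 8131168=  - 2^5*17^1 * 14947^1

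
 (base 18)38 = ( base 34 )1s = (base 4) 332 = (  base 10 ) 62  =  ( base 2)111110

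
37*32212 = 1191844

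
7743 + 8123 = 15866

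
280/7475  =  56/1495=0.04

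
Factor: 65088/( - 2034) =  - 2^5 = - 32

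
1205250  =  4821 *250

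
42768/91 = 42768/91  =  469.98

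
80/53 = 1 + 27/53 =1.51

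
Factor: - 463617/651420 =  -2^( - 2)*3^1*5^ (  -  1)*47^( - 1 )*223^1 = - 669/940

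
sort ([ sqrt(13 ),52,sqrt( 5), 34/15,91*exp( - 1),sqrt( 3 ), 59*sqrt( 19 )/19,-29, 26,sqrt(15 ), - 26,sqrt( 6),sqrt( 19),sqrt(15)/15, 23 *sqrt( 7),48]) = [ - 29,  -  26,sqrt( 15) /15,sqrt( 3 ),sqrt( 5 ),34/15,sqrt( 6 ), sqrt (13 ),sqrt( 15 ),sqrt(19),59* sqrt( 19 )/19 , 26,91*exp( - 1),48,52,23*sqrt( 7 )]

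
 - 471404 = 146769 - 618173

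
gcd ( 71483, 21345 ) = 1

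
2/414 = 1/207= 0.00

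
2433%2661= 2433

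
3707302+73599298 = 77306600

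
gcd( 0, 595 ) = 595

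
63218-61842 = 1376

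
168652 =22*7666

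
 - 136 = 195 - 331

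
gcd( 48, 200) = 8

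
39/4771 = 3/367 = 0.01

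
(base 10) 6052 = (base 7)23434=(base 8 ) 13644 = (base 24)AC4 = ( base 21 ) df4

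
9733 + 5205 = 14938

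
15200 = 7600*2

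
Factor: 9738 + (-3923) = 5^1*1163^1 = 5815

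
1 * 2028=2028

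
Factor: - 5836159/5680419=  - 3^( - 1)*7^1*833737^1*1893473^( - 1 ) 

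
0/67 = 0 = 0.00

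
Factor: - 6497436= - 2^2*3^1*11^1*49223^1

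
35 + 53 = 88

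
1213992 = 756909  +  457083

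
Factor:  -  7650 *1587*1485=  - 2^1*3^6*5^3*11^1*17^1*23^2  =  - 18028716750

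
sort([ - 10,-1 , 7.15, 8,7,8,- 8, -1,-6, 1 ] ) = [  -  10 ,  -  8, -6, - 1 , - 1,1,  7 , 7.15  ,  8,  8 ] 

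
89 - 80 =9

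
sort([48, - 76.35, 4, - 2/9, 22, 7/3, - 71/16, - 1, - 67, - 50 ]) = [ - 76.35, - 67, - 50, - 71/16,-1, - 2/9,7/3, 4, 22,  48] 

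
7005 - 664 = 6341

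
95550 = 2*47775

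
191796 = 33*5812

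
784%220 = 124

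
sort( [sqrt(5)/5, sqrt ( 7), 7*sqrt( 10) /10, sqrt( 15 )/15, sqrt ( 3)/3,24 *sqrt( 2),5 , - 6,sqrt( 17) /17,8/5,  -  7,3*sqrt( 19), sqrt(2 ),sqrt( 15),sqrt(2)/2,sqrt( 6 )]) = [-7,-6 , sqrt( 17) /17, sqrt(15)/15, sqrt( 5)/5,  sqrt (3)/3,sqrt (2 ) /2,sqrt(2),8/5, 7 * sqrt(10)/10 , sqrt( 6),sqrt( 7),sqrt( 15),5,3  *sqrt( 19) , 24*sqrt( 2)]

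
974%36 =2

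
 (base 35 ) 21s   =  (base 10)2513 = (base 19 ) 6I5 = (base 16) 9D1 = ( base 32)2eh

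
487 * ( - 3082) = -1500934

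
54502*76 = 4142152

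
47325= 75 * 631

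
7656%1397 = 671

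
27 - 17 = 10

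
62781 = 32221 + 30560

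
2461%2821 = 2461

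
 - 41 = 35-76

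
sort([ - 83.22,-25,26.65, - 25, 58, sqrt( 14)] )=[ - 83.22, - 25, - 25, sqrt( 14 ), 26.65, 58] 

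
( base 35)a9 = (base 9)438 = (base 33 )at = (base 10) 359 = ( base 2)101100111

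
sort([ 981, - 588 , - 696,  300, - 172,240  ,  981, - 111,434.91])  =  [-696, - 588, - 172, - 111,240, 300, 434.91 , 981,981] 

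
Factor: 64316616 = 2^3 *3^1*7^3 *13^1 * 601^1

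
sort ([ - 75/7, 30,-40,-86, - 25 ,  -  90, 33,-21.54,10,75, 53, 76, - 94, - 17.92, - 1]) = [ - 94, - 90, - 86, - 40, - 25,  -  21.54,-17.92,- 75/7,-1,10, 30, 33, 53,75,76]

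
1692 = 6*282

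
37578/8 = 18789/4 = 4697.25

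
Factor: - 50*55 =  - 2750 = -2^1 * 5^3*11^1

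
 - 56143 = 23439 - 79582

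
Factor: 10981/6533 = 47^( - 1) * 79^1 = 79/47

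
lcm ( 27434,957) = 82302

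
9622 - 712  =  8910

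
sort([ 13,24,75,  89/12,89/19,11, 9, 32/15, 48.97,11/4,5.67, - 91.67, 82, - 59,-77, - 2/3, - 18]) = [ - 91.67,  -  77,  -  59, - 18, - 2/3 , 32/15,11/4,89/19,5.67, 89/12,9, 11,13,  24, 48.97,  75 , 82 ]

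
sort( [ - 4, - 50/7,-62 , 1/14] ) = [ - 62, - 50/7 , - 4,1/14 ]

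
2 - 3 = - 1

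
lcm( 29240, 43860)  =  87720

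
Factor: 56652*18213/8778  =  2^1*3^1*7^( - 1)*11^(-1)*13^1*19^ ( - 1)*467^1*4721^1 = 171967146/1463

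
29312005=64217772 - 34905767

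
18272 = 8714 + 9558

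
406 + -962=- 556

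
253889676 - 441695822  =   - 187806146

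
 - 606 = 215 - 821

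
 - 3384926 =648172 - 4033098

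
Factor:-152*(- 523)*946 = 2^4*11^1*19^1*43^1*523^1= 75203216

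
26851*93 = 2497143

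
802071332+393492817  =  1195564149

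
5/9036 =5/9036 = 0.00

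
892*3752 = 3346784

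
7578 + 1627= 9205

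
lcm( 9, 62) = 558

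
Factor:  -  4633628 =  - 2^2*1158407^1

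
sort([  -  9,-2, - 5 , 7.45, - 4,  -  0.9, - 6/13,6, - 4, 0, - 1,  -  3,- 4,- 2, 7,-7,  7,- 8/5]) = [ - 9 ,-7 , - 5, - 4 ,  -  4 ,-4,-3 ,-2, - 2 ,  -  8/5, - 1 ,-0.9,-6/13 , 0, 6,7, 7,7.45]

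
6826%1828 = 1342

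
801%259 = 24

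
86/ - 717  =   - 1 + 631/717  =  - 0.12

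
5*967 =4835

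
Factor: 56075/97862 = 2^(-1)*5^2 * 167^ (-1)*293^( -1)* 2243^1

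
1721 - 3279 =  - 1558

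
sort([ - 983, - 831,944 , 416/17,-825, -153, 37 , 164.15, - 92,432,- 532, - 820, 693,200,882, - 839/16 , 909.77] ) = [ - 983 ,-831 , -825,-820, - 532 ,-153, - 92,-839/16, 416/17,37, 164.15,200,432,693, 882 , 909.77,944] 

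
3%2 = 1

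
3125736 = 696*4491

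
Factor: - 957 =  - 3^1 * 11^1*29^1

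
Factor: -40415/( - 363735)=1/9 = 3^( - 2) 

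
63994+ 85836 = 149830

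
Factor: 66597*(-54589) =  - 3^1*79^2*281^1*691^1=- 3635463633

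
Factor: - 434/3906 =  - 3^( - 2) = - 1/9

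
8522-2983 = 5539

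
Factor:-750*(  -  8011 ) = 6008250 = 2^1*3^1*5^3*8011^1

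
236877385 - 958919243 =- 722041858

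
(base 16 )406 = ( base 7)3001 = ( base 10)1030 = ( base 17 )39a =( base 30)14a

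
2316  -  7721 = -5405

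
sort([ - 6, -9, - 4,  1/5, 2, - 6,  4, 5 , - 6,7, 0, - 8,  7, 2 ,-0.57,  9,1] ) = [ - 9 , - 8, - 6, - 6,  -  6, - 4, - 0.57, 0,1/5 , 1 , 2,2,4 , 5 , 7, 7 , 9]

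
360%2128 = 360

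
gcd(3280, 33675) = 5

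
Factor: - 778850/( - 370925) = 842/401 = 2^1*401^( - 1)*421^1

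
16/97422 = 8/48711 = 0.00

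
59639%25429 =8781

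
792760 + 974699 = 1767459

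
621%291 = 39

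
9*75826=682434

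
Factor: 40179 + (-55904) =-5^2*17^1*37^1 = - 15725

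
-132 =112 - 244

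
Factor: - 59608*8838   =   - 526815504 = - 2^4*3^2 * 491^1*7451^1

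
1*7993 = 7993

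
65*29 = 1885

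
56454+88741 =145195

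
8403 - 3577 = 4826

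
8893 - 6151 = 2742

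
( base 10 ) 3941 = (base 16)f65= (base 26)5lf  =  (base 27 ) 5AQ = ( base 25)67g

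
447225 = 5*89445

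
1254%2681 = 1254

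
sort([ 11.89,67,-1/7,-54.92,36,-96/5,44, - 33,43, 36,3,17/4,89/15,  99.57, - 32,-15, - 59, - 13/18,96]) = [ - 59, - 54.92, - 33,-32, - 96/5,-15,  -  13/18,  -  1/7,  3,17/4, 89/15,11.89,  36,36,43, 44, 67,96,  99.57]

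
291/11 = 291/11 = 26.45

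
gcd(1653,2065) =1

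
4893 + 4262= 9155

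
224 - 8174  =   - 7950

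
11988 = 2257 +9731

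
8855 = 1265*7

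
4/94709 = 4/94709 = 0.00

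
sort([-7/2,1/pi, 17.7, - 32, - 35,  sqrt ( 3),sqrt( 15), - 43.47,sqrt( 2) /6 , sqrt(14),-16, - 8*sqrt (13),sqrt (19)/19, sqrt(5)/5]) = [ - 43.47, -35, - 32, - 8*sqrt( 13), - 16, - 7/2, sqrt(19 )/19,  sqrt(2 ) /6, 1/pi, sqrt ( 5)/5, sqrt( 3), sqrt( 14 ),sqrt(15), 17.7]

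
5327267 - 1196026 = 4131241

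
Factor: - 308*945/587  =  - 291060/587= -2^2*3^3*5^1*7^2*11^1*587^( - 1)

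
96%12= 0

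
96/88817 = 96/88817 = 0.00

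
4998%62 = 38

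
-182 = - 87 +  - 95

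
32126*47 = 1509922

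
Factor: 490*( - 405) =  - 198450 = - 2^1*3^4 * 5^2*7^2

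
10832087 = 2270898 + 8561189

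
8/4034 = 4/2017  =  0.00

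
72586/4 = 36293/2 = 18146.50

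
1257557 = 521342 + 736215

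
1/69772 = 1/69772= 0.00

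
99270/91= 99270/91 = 1090.88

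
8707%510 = 37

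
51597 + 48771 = 100368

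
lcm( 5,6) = 30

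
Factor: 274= 2^1*137^1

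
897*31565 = 28313805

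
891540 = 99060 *9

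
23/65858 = 23/65858=0.00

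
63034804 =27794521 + 35240283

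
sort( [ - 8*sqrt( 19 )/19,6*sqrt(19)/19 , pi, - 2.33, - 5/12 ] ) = [ - 2.33, - 8*sqrt(19 ) /19,-5/12, 6 * sqrt(19 )/19,pi ] 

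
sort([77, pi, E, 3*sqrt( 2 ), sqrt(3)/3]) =[sqrt (3)/3, E, pi,3*sqrt( 2 ), 77]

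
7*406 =2842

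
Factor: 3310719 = 3^1*593^1*1861^1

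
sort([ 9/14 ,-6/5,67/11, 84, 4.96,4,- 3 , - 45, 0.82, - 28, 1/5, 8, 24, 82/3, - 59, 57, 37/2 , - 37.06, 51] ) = [  -  59,-45, - 37.06,-28, -3,-6/5,1/5, 9/14,0.82, 4, 4.96,  67/11, 8,37/2 , 24, 82/3, 51,57,84 ] 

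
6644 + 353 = 6997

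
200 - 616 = - 416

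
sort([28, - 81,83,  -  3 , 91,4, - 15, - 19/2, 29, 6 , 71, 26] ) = [ - 81, - 15, - 19/2, - 3,4, 6 , 26,28,  29,71, 83,91 ] 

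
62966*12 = 755592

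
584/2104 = 73/263 = 0.28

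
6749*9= 60741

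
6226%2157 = 1912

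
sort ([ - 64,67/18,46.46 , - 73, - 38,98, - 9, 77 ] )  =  [-73, - 64, - 38, - 9, 67/18,46.46, 77,98]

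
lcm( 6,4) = 12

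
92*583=53636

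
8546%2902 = 2742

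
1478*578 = 854284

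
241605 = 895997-654392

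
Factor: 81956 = 2^2*7^1 * 2927^1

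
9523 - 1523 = 8000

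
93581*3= 280743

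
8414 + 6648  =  15062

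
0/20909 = 0 = 0.00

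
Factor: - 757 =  -757^1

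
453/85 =453/85=5.33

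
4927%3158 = 1769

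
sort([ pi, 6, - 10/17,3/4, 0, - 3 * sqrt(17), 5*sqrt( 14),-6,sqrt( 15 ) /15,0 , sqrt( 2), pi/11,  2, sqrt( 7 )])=[ - 3*sqrt(17), - 6, - 10/17,  0,  0,sqrt( 15)/15,  pi/11,  3/4, sqrt( 2),2, sqrt( 7), pi, 6, 5*sqrt(14) ]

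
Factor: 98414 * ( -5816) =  - 2^4*727^1 *49207^1 = -572375824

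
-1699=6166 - 7865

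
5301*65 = 344565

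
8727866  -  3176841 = 5551025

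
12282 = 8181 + 4101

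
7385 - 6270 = 1115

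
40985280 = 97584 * 420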